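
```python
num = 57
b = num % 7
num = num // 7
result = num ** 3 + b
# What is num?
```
Trace:
  num=57
  num=57, b=1
  num=8, b=1
  num=8, b=1, result=513

Final answer: 8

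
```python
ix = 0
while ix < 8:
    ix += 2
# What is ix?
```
Trace:
  ix=0
  ix=2
  ix=4
  ix=6
  ix=8

Final answer: 8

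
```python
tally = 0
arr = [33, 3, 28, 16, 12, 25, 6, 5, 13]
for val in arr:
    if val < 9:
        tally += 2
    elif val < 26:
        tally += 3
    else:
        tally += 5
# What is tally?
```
Trace:
  tally=0
  tally=5, val=33
  tally=7, val=3
  tally=12, val=28
  tally=15, val=16
  tally=18, val=12
  tally=21, val=25
  tally=23, val=6
  tally=25, val=5
  tally=28, val=13

Final answer: 28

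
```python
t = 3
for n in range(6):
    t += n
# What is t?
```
Trace:
  t=3
  t=3, n=0
  t=4, n=1
  t=6, n=2
  t=9, n=3
  t=13, n=4
  t=18, n=5

Final answer: 18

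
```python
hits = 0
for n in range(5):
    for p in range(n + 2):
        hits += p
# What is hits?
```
Trace:
  hits=0
  hits=0, n=0, p=0
  hits=1, n=0, p=1
  hits=1, n=1, p=0
  hits=2, n=1, p=1
  hits=4, n=1, p=2
  hits=4, n=2, p=0
  hits=5, n=2, p=1
  hits=7, n=2, p=2
  hits=10, n=2, p=3
  hits=10, n=3, p=0
  hits=11, n=3, p=1
  hits=13, n=3, p=2
  hits=16, n=3, p=3
  hits=20, n=3, p=4
  hits=20, n=4, p=0
  hits=21, n=4, p=1
  hits=23, n=4, p=2
  hits=26, n=4, p=3
  hits=30, n=4, p=4
  hits=35, n=4, p=5

Final answer: 35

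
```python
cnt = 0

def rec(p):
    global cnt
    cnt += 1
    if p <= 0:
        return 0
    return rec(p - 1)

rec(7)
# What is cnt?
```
Call trace:
rec(p=7)
  rec(p=6)
    rec(p=5)
      rec(p=4)
        rec(p=3)
          rec(p=2)
            rec(p=1)
              rec(p=0)
              -> return 0
            -> return 0
          -> return 0
        -> return 0
      -> return 0
    -> return 0
  -> return 0
-> return 0

cnt is incremented once per call. rec is entered once for each p = 7, 6, 5, 4, 3, 2, 1, 0 (the p <= 0 call returns without recursing), i.e. 7 + 1 calls.
cnt = 8

Final answer: 8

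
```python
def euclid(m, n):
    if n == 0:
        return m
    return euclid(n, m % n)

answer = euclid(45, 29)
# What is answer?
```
Call trace:
euclid(m=45, n=29)
  euclid(m=29, n=16)
    euclid(m=16, n=13)
      euclid(m=13, n=3)
        euclid(m=3, n=1)
          euclid(m=1, n=0)
          -> return 1
        -> return 1
      -> return 1
    -> return 1
  -> return 1
-> return 1

Final answer: 1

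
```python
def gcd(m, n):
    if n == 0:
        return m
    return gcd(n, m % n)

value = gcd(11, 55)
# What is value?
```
Call trace:
gcd(m=11, n=55)
  gcd(m=55, n=11)
    gcd(m=11, n=0)
    -> return 11
  -> return 11
-> return 11

Final answer: 11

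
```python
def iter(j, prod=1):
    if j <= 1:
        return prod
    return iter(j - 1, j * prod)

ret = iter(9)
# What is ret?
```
Call trace:
iter(j=9, prod=1)
  iter(j=8, prod=9)
    iter(j=7, prod=72)
      iter(j=6, prod=504)
        iter(j=5, prod=3024)
          iter(j=4, prod=15120)
            iter(j=3, prod=60480)
              iter(j=2, prod=181440)
                iter(j=1, prod=362880)
                -> return 362880
              -> return 362880
            -> return 362880
          -> return 362880
        -> return 362880
      -> return 362880
    -> return 362880
  -> return 362880
-> return 362880

Final answer: 362880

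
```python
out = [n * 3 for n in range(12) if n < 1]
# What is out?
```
Trace:
  n=0
  n=1
  n=2
  n=3
  n=4
  n=5
  n=6
  n=7
  n=8
  n=9
  n=10
  n=11
  out=[0]

Final answer: [0]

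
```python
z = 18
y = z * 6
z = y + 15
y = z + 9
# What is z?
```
Trace:
  z=18
  z=18, y=108
  z=123, y=108
  z=123, y=132

Final answer: 123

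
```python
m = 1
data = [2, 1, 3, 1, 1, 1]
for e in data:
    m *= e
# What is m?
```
Trace:
  m=1
  m=2, e=2
  m=2, e=1
  m=6, e=3
  m=6, e=1
  m=6, e=1
  m=6, e=1

Final answer: 6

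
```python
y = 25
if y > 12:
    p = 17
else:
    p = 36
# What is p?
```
Trace:
  y=25
  y=25, p=17

Final answer: 17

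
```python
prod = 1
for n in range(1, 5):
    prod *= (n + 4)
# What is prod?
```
Trace:
  prod=1
  prod=5, n=1
  prod=30, n=2
  prod=210, n=3
  prod=1680, n=4

Final answer: 1680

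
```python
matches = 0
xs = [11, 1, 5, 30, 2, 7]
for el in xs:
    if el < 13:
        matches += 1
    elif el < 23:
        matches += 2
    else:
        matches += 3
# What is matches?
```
Trace:
  matches=0
  matches=1, el=11
  matches=2, el=1
  matches=3, el=5
  matches=6, el=30
  matches=7, el=2
  matches=8, el=7

Final answer: 8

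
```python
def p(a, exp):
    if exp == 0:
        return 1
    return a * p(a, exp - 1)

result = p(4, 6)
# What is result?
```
Call trace:
p(a=4, exp=6)
  p(a=4, exp=5)
    p(a=4, exp=4)
      p(a=4, exp=3)
        p(a=4, exp=2)
          p(a=4, exp=1)
            p(a=4, exp=0)
            -> return 1
          -> return 4
        -> return 16
      -> return 64
    -> return 256
  -> return 1024
-> return 4096

Final answer: 4096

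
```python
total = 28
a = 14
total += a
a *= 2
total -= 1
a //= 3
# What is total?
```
Trace:
  total=28
  total=28, a=14
  total=42, a=14
  total=42, a=28
  total=41, a=28
  total=41, a=9

Final answer: 41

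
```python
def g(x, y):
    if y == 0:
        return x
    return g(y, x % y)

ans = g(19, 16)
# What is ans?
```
Call trace:
g(x=19, y=16)
  g(x=16, y=3)
    g(x=3, y=1)
      g(x=1, y=0)
      -> return 1
    -> return 1
  -> return 1
-> return 1

Final answer: 1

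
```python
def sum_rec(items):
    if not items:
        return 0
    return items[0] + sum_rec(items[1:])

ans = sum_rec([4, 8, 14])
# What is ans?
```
Call trace:
sum_rec(items=[4, 8, 14])
  sum_rec(items=[8, 14])
    sum_rec(items=[14])
      sum_rec(items=[])
      -> return 0
    -> return 14
  -> return 22
-> return 26

Final answer: 26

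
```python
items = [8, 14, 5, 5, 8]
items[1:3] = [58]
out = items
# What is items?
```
Trace:
  items=[8, 14, 5, 5, 8]
  items=[8, 58, 5, 8]
  items=[8, 58, 5, 8], out=[8, 58, 5, 8]

Final answer: [8, 58, 5, 8]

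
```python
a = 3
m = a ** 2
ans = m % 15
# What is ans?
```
Trace:
  a=3
  a=3, m=9
  a=3, m=9, ans=9

Final answer: 9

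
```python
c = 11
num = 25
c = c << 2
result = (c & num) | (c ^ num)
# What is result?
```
Trace:
  c=11
  c=11, num=25
  c=44, num=25
  c=44, num=25, result=61

Final answer: 61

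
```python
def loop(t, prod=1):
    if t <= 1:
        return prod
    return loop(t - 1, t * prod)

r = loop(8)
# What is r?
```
Call trace:
loop(t=8, prod=1)
  loop(t=7, prod=8)
    loop(t=6, prod=56)
      loop(t=5, prod=336)
        loop(t=4, prod=1680)
          loop(t=3, prod=6720)
            loop(t=2, prod=20160)
              loop(t=1, prod=40320)
              -> return 40320
            -> return 40320
          -> return 40320
        -> return 40320
      -> return 40320
    -> return 40320
  -> return 40320
-> return 40320

Final answer: 40320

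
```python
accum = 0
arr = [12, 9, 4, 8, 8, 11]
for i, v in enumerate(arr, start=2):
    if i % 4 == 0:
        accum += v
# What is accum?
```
Trace:
  accum=0
  accum=0, i=2, v=12
  accum=0, i=3, v=9
  accum=4, i=4, v=4
  accum=4, i=5, v=8
  accum=4, i=6, v=8
  accum=4, i=7, v=11

Final answer: 4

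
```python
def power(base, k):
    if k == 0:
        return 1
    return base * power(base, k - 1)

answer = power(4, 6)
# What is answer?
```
Call trace:
power(base=4, k=6)
  power(base=4, k=5)
    power(base=4, k=4)
      power(base=4, k=3)
        power(base=4, k=2)
          power(base=4, k=1)
            power(base=4, k=0)
            -> return 1
          -> return 4
        -> return 16
      -> return 64
    -> return 256
  -> return 1024
-> return 4096

Final answer: 4096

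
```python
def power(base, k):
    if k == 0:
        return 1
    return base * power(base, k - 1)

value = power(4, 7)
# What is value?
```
Call trace:
power(base=4, k=7)
  power(base=4, k=6)
    power(base=4, k=5)
      power(base=4, k=4)
        power(base=4, k=3)
          power(base=4, k=2)
            power(base=4, k=1)
              power(base=4, k=0)
              -> return 1
            -> return 4
          -> return 16
        -> return 64
      -> return 256
    -> return 1024
  -> return 4096
-> return 16384

Final answer: 16384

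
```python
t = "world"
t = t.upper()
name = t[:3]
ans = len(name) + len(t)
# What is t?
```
Trace:
  t='world'
  t='WORLD'
  t='WORLD', name='WOR'
  t='WORLD', name='WOR', ans=8

Final answer: 'WORLD'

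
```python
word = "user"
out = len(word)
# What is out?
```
Trace:
  word='user'
  word='user', out=4

Final answer: 4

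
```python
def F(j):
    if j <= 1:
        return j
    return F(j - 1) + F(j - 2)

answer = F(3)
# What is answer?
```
Call trace:
F(j=3)
  F(j=2)
    F(j=1)
    -> return 1
    F(j=0)
    -> return 0
  -> return 1
  F(j=1)
  -> return 1
-> return 2

Final answer: 2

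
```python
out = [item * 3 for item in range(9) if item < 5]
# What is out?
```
Trace:
  item=0
  item=1
  item=2
  item=3
  item=4
  item=5
  item=6
  item=7
  item=8
  out=[0, 3, 6, 9, 12]

Final answer: [0, 3, 6, 9, 12]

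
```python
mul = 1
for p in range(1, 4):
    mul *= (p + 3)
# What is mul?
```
Trace:
  mul=1
  mul=4, p=1
  mul=20, p=2
  mul=120, p=3

Final answer: 120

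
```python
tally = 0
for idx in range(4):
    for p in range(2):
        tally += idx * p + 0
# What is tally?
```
Trace:
  tally=0
  tally=0, idx=0, p=0
  tally=0, idx=0, p=1
  tally=0, idx=1, p=0
  tally=1, idx=1, p=1
  tally=1, idx=2, p=0
  tally=3, idx=2, p=1
  tally=3, idx=3, p=0
  tally=6, idx=3, p=1

Final answer: 6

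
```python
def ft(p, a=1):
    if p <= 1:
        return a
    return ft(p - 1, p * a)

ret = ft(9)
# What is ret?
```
Call trace:
ft(p=9, a=1)
  ft(p=8, a=9)
    ft(p=7, a=72)
      ft(p=6, a=504)
        ft(p=5, a=3024)
          ft(p=4, a=15120)
            ft(p=3, a=60480)
              ft(p=2, a=181440)
                ft(p=1, a=362880)
                -> return 362880
              -> return 362880
            -> return 362880
          -> return 362880
        -> return 362880
      -> return 362880
    -> return 362880
  -> return 362880
-> return 362880

Final answer: 362880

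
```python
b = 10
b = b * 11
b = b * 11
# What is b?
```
Trace:
  b=10
  b=110
  b=1210

Final answer: 1210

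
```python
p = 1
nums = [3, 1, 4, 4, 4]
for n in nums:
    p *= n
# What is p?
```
Trace:
  p=1
  p=3, n=3
  p=3, n=1
  p=12, n=4
  p=48, n=4
  p=192, n=4

Final answer: 192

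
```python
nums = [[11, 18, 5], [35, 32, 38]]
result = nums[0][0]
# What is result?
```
Trace:
  nums=[[11, 18, 5], [35, 32, 38]]
  nums=[[11, 18, 5], [35, 32, 38]], result=11

Final answer: 11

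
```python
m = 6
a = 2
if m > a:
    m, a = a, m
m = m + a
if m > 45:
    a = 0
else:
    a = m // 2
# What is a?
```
Trace:
  m=6
  m=6, a=2
  m=2, a=6
  m=8, a=6
  m=8, a=4

Final answer: 4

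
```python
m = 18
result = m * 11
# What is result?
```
Trace:
  m=18
  m=18, result=198

Final answer: 198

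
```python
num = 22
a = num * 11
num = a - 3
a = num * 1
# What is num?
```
Trace:
  num=22
  num=22, a=242
  num=239, a=242
  num=239, a=239

Final answer: 239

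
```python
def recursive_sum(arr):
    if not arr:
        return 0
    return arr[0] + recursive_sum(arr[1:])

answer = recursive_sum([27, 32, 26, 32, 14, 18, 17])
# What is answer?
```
Call trace:
recursive_sum(arr=[27, 32, 26, 32, 14, 18, 17])
  recursive_sum(arr=[32, 26, 32, 14, 18, 17])
    recursive_sum(arr=[26, 32, 14, 18, 17])
      recursive_sum(arr=[32, 14, 18, 17])
        recursive_sum(arr=[14, 18, 17])
          recursive_sum(arr=[18, 17])
            recursive_sum(arr=[17])
              recursive_sum(arr=[])
              -> return 0
            -> return 17
          -> return 35
        -> return 49
      -> return 81
    -> return 107
  -> return 139
-> return 166

Final answer: 166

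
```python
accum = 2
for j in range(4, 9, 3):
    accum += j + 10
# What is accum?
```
Trace:
  accum=2
  accum=16, j=4
  accum=33, j=7

Final answer: 33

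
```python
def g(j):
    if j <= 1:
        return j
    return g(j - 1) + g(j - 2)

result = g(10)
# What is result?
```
Call trace (a repeated sub-call is expanded the first time; later identical calls just restate its return value):
g(j=10)
  g(j=9)
    g(j=8)
      g(j=7)
        g(j=6)
          g(j=5)
            g(j=4)
              g(j=3)
                g(j=2)
                  g(j=1)
                  -> return 1
                  g(j=0)
                  -> return 0
                -> return 1
                g(j=1)
                -> return 1
              -> return 2
              g(j=2) -> return 1  (same call as traced above)
            -> return 3
            g(j=3) -> return 2  (same call as traced above)
          -> return 5
          g(j=4) -> return 3  (same call as traced above)
        -> return 8
        g(j=5) -> return 5  (same call as traced above)
      -> return 13
      g(j=6) -> return 8  (same call as traced above)
    -> return 21
    g(j=7) -> return 13  (same call as traced above)
  -> return 34
  g(j=8) -> return 21  (same call as traced above)
-> return 55

Final answer: 55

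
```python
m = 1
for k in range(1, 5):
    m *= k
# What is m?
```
Trace:
  m=1
  m=1, k=1
  m=2, k=2
  m=6, k=3
  m=24, k=4

Final answer: 24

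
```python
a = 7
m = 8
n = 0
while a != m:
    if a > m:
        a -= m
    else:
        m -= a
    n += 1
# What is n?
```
Trace:
  a=7
  a=7, m=8
  a=7, m=8, n=0
  a=7, m=1, n=1
  a=6, m=1, n=2
  a=5, m=1, n=3
  a=4, m=1, n=4
  a=3, m=1, n=5
  a=2, m=1, n=6
  a=1, m=1, n=7

Final answer: 7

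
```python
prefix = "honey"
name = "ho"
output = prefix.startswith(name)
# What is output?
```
Trace:
  prefix='honey'
  prefix='honey', name='ho'
  prefix='honey', name='ho', output=True

Final answer: True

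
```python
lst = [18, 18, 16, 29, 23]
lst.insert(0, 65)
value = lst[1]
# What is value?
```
Trace:
  lst=[18, 18, 16, 29, 23]
  lst=[65, 18, 18, 16, 29, 23]
  lst=[65, 18, 18, 16, 29, 23], value=18

Final answer: 18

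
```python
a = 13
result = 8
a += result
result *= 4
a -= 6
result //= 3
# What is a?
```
Trace:
  a=13
  a=13, result=8
  a=21, result=8
  a=21, result=32
  a=15, result=32
  a=15, result=10

Final answer: 15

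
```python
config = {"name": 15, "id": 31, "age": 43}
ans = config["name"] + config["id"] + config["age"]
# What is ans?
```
Trace:
  config={'name': 15, 'id': 31, 'age': 43}
  config={'name': 15, 'id': 31, 'age': 43}, ans=89

Final answer: 89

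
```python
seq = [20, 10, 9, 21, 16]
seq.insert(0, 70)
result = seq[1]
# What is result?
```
Trace:
  seq=[20, 10, 9, 21, 16]
  seq=[70, 20, 10, 9, 21, 16]
  seq=[70, 20, 10, 9, 21, 16], result=20

Final answer: 20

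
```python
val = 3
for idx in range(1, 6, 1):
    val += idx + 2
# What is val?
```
Trace:
  val=3
  val=6, idx=1
  val=10, idx=2
  val=15, idx=3
  val=21, idx=4
  val=28, idx=5

Final answer: 28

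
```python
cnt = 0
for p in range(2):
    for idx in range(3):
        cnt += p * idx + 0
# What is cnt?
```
Trace:
  cnt=0
  cnt=0, p=0, idx=0
  cnt=0, p=0, idx=1
  cnt=0, p=0, idx=2
  cnt=0, p=1, idx=0
  cnt=1, p=1, idx=1
  cnt=3, p=1, idx=2

Final answer: 3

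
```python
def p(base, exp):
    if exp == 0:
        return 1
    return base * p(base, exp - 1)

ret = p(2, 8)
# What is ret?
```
Call trace:
p(base=2, exp=8)
  p(base=2, exp=7)
    p(base=2, exp=6)
      p(base=2, exp=5)
        p(base=2, exp=4)
          p(base=2, exp=3)
            p(base=2, exp=2)
              p(base=2, exp=1)
                p(base=2, exp=0)
                -> return 1
              -> return 2
            -> return 4
          -> return 8
        -> return 16
      -> return 32
    -> return 64
  -> return 128
-> return 256

Final answer: 256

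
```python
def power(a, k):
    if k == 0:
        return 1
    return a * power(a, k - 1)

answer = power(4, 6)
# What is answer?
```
Call trace:
power(a=4, k=6)
  power(a=4, k=5)
    power(a=4, k=4)
      power(a=4, k=3)
        power(a=4, k=2)
          power(a=4, k=1)
            power(a=4, k=0)
            -> return 1
          -> return 4
        -> return 16
      -> return 64
    -> return 256
  -> return 1024
-> return 4096

Final answer: 4096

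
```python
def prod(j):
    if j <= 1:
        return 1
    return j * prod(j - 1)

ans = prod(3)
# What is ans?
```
Call trace:
prod(j=3)
  prod(j=2)
    prod(j=1)
    -> return 1
  -> return 2
-> return 6

Final answer: 6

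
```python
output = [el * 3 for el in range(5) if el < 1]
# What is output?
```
Trace:
  el=0
  el=1
  el=2
  el=3
  el=4
  output=[0]

Final answer: [0]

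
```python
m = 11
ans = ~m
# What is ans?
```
Trace:
  m=11
  m=11, ans=-12

Final answer: -12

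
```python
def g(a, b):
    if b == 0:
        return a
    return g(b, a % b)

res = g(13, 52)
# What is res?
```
Call trace:
g(a=13, b=52)
  g(a=52, b=13)
    g(a=13, b=0)
    -> return 13
  -> return 13
-> return 13

Final answer: 13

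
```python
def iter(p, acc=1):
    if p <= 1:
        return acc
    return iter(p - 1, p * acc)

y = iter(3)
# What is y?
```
Call trace:
iter(p=3, acc=1)
  iter(p=2, acc=3)
    iter(p=1, acc=6)
    -> return 6
  -> return 6
-> return 6

Final answer: 6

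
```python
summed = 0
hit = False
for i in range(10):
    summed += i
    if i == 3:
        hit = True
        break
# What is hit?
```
Trace:
  summed=0
  summed=0, hit=False
  summed=0, hit=False, i=0
  summed=1, hit=False, i=1
  summed=3, hit=False, i=2
  summed=6, hit=True, i=3

Final answer: True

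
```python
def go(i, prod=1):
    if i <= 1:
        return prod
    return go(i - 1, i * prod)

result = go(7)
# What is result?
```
Call trace:
go(i=7, prod=1)
  go(i=6, prod=7)
    go(i=5, prod=42)
      go(i=4, prod=210)
        go(i=3, prod=840)
          go(i=2, prod=2520)
            go(i=1, prod=5040)
            -> return 5040
          -> return 5040
        -> return 5040
      -> return 5040
    -> return 5040
  -> return 5040
-> return 5040

Final answer: 5040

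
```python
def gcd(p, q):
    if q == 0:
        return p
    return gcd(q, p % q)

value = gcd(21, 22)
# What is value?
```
Call trace:
gcd(p=21, q=22)
  gcd(p=22, q=21)
    gcd(p=21, q=1)
      gcd(p=1, q=0)
      -> return 1
    -> return 1
  -> return 1
-> return 1

Final answer: 1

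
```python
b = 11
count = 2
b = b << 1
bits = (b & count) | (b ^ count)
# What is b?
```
Trace:
  b=11
  b=11, count=2
  b=22, count=2
  b=22, count=2, bits=22

Final answer: 22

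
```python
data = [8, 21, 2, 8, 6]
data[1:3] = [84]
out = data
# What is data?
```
Trace:
  data=[8, 21, 2, 8, 6]
  data=[8, 84, 8, 6]
  data=[8, 84, 8, 6], out=[8, 84, 8, 6]

Final answer: [8, 84, 8, 6]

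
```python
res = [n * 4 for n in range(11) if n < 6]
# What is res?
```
Trace:
  n=0
  n=1
  n=2
  n=3
  n=4
  n=5
  n=6
  n=7
  n=8
  n=9
  n=10
  res=[0, 4, 8, 12, 16, 20]

Final answer: [0, 4, 8, 12, 16, 20]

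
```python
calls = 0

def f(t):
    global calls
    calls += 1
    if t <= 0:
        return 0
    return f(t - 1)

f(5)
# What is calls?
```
Call trace:
f(t=5)
  f(t=4)
    f(t=3)
      f(t=2)
        f(t=1)
          f(t=0)
          -> return 0
        -> return 0
      -> return 0
    -> return 0
  -> return 0
-> return 0

calls is incremented once per call. f is entered once for each t = 5, 4, 3, 2, 1, 0 (the t <= 0 call returns without recursing), i.e. 5 + 1 calls.
calls = 6

Final answer: 6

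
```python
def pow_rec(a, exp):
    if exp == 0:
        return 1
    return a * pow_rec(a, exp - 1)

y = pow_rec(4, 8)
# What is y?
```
Call trace:
pow_rec(a=4, exp=8)
  pow_rec(a=4, exp=7)
    pow_rec(a=4, exp=6)
      pow_rec(a=4, exp=5)
        pow_rec(a=4, exp=4)
          pow_rec(a=4, exp=3)
            pow_rec(a=4, exp=2)
              pow_rec(a=4, exp=1)
                pow_rec(a=4, exp=0)
                -> return 1
              -> return 4
            -> return 16
          -> return 64
        -> return 256
      -> return 1024
    -> return 4096
  -> return 16384
-> return 65536

Final answer: 65536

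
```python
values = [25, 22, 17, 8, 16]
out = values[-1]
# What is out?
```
Trace:
  values=[25, 22, 17, 8, 16]
  values=[25, 22, 17, 8, 16], out=16

Final answer: 16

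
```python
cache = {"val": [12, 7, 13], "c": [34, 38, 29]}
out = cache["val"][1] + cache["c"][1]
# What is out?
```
Trace:
  cache={'val': [12, 7, 13], 'c': [34, 38, 29]}
  cache={'val': [12, 7, 13], 'c': [34, 38, 29]}, out=45

Final answer: 45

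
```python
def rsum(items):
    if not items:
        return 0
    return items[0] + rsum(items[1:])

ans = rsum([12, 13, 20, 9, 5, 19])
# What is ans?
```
Call trace:
rsum(items=[12, 13, 20, 9, 5, 19])
  rsum(items=[13, 20, 9, 5, 19])
    rsum(items=[20, 9, 5, 19])
      rsum(items=[9, 5, 19])
        rsum(items=[5, 19])
          rsum(items=[19])
            rsum(items=[])
            -> return 0
          -> return 19
        -> return 24
      -> return 33
    -> return 53
  -> return 66
-> return 78

Final answer: 78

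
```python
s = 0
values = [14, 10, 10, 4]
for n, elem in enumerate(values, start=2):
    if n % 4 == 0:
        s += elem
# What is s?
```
Trace:
  s=0
  s=0, n=2, elem=14
  s=0, n=3, elem=10
  s=10, n=4, elem=10
  s=10, n=5, elem=4

Final answer: 10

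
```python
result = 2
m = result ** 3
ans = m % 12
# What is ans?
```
Trace:
  result=2
  result=2, m=8
  result=2, m=8, ans=8

Final answer: 8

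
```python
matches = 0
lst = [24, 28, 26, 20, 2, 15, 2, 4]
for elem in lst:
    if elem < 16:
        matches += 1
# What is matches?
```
Trace:
  matches=0
  matches=0, elem=24
  matches=0, elem=28
  matches=0, elem=26
  matches=0, elem=20
  matches=1, elem=2
  matches=2, elem=15
  matches=3, elem=2
  matches=4, elem=4

Final answer: 4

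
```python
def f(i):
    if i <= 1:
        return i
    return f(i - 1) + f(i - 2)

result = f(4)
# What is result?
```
Call trace (a repeated sub-call is expanded the first time; later identical calls just restate its return value):
f(i=4)
  f(i=3)
    f(i=2)
      f(i=1)
      -> return 1
      f(i=0)
      -> return 0
    -> return 1
    f(i=1)
    -> return 1
  -> return 2
  f(i=2) -> return 1  (same call as traced above)
-> return 3

Final answer: 3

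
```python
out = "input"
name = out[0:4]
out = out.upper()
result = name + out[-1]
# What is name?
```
Trace:
  out='input'
  out='input', name='inpu'
  out='INPUT', name='inpu'
  out='INPUT', name='inpu', result='inpuT'

Final answer: 'inpu'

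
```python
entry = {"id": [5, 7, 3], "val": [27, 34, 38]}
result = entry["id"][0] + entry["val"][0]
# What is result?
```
Trace:
  entry={'id': [5, 7, 3], 'val': [27, 34, 38]}
  entry={'id': [5, 7, 3], 'val': [27, 34, 38]}, result=32

Final answer: 32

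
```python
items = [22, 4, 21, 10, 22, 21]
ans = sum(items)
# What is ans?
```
Trace:
  items=[22, 4, 21, 10, 22, 21]
  items=[22, 4, 21, 10, 22, 21], ans=100

Final answer: 100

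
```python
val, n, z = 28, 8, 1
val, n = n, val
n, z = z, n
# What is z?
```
Trace:
  val=28, n=8, z=1
  val=8, n=28, z=1
  val=8, n=1, z=28

Final answer: 28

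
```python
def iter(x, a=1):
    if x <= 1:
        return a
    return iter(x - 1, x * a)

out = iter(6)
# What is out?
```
Call trace:
iter(x=6, a=1)
  iter(x=5, a=6)
    iter(x=4, a=30)
      iter(x=3, a=120)
        iter(x=2, a=360)
          iter(x=1, a=720)
          -> return 720
        -> return 720
      -> return 720
    -> return 720
  -> return 720
-> return 720

Final answer: 720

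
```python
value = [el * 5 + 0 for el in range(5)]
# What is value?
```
Trace:
  el=0
  el=1
  el=2
  el=3
  el=4
  value=[0, 5, 10, 15, 20]

Final answer: [0, 5, 10, 15, 20]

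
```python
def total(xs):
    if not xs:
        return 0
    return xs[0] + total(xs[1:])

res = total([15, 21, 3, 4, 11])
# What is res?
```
Call trace:
total(xs=[15, 21, 3, 4, 11])
  total(xs=[21, 3, 4, 11])
    total(xs=[3, 4, 11])
      total(xs=[4, 11])
        total(xs=[11])
          total(xs=[])
          -> return 0
        -> return 11
      -> return 15
    -> return 18
  -> return 39
-> return 54

Final answer: 54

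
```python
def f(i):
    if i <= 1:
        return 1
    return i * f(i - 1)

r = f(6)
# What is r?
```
Call trace:
f(i=6)
  f(i=5)
    f(i=4)
      f(i=3)
        f(i=2)
          f(i=1)
          -> return 1
        -> return 2
      -> return 6
    -> return 24
  -> return 120
-> return 720

Final answer: 720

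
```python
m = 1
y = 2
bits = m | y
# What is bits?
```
Trace:
  m=1
  m=1, y=2
  m=1, y=2, bits=3

Final answer: 3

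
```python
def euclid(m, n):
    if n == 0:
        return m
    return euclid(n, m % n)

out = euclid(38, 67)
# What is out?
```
Call trace:
euclid(m=38, n=67)
  euclid(m=67, n=38)
    euclid(m=38, n=29)
      euclid(m=29, n=9)
        euclid(m=9, n=2)
          euclid(m=2, n=1)
            euclid(m=1, n=0)
            -> return 1
          -> return 1
        -> return 1
      -> return 1
    -> return 1
  -> return 1
-> return 1

Final answer: 1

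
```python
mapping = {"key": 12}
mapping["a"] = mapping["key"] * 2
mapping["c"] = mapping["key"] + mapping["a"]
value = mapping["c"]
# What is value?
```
Trace:
  mapping={'key': 12}
  mapping={'key': 12, 'a': 24}
  mapping={'key': 12, 'a': 24, 'c': 36}
  mapping={'key': 12, 'a': 24, 'c': 36}, value=36

Final answer: 36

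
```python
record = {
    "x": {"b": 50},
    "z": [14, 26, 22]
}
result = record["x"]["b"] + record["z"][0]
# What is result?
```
Trace:
  record={'x': {'b': 50}, 'z': [14, 26, 22]}
  record={'x': {'b': 50}, 'z': [14, 26, 22]}, result=64

Final answer: 64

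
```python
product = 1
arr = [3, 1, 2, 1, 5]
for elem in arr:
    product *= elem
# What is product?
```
Trace:
  product=1
  product=3, elem=3
  product=3, elem=1
  product=6, elem=2
  product=6, elem=1
  product=30, elem=5

Final answer: 30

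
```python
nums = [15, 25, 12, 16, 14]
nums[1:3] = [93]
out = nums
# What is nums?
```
Trace:
  nums=[15, 25, 12, 16, 14]
  nums=[15, 93, 16, 14]
  nums=[15, 93, 16, 14], out=[15, 93, 16, 14]

Final answer: [15, 93, 16, 14]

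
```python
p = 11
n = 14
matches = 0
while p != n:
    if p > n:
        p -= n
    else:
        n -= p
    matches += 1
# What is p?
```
Trace:
  p=11
  p=11, n=14
  p=11, n=14, matches=0
  p=11, n=3, matches=1
  p=8, n=3, matches=2
  p=5, n=3, matches=3
  p=2, n=3, matches=4
  p=2, n=1, matches=5
  p=1, n=1, matches=6

Final answer: 1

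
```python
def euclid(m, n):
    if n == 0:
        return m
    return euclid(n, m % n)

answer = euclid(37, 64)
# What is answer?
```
Call trace:
euclid(m=37, n=64)
  euclid(m=64, n=37)
    euclid(m=37, n=27)
      euclid(m=27, n=10)
        euclid(m=10, n=7)
          euclid(m=7, n=3)
            euclid(m=3, n=1)
              euclid(m=1, n=0)
              -> return 1
            -> return 1
          -> return 1
        -> return 1
      -> return 1
    -> return 1
  -> return 1
-> return 1

Final answer: 1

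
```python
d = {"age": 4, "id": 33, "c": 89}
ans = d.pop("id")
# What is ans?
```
Trace:
  d={'age': 4, 'id': 33, 'c': 89}
  d={'age': 4, 'c': 89}, ans=33

Final answer: 33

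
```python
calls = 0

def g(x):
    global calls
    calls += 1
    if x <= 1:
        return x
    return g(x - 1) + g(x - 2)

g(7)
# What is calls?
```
Call trace (a repeated sub-call is expanded the first time; later identical calls just restate its return value):
g(x=7)
  g(x=6)
    g(x=5)
      g(x=4)
        g(x=3)
          g(x=2)
            g(x=1)
            -> return 1
            g(x=0)
            -> return 0
          -> return 1
          g(x=1)
          -> return 1
        -> return 2
        g(x=2) -> return 1  (same call as traced above)
      -> return 3
      g(x=3) -> return 2  (same call as traced above)
    -> return 5
    g(x=4) -> return 3  (same call as traced above)
  -> return 8
  g(x=5) -> return 5  (same call as traced above)
-> return 13

calls is incremented once per call, so count the calls in each subtree. Let C(x) = number of calls made by g(x).
C(0) = C(1) = 1 (base case, no recursion); C(x) = 1 + C(x - 1) + C(x - 2) otherwise.
C(2) = 1 + C(1) + C(0) = 1 + 1 + 1 = 3
C(3) = 1 + C(2) + C(1) = 1 + 3 + 1 = 5
C(4) = 1 + C(3) + C(2) = 1 + 5 + 3 = 9
C(5) = 1 + C(4) + C(3) = 1 + 9 + 5 = 15
C(6) = 1 + C(5) + C(4) = 1 + 15 + 9 = 25
C(7) = 1 + C(6) + C(5) = 1 + 25 + 15 = 41
calls = C(7) = 41

Final answer: 41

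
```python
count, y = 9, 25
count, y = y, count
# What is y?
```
Trace:
  count=9, y=25
  count=25, y=9

Final answer: 9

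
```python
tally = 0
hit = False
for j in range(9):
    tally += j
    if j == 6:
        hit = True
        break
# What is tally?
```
Trace:
  tally=0
  tally=0, hit=False
  tally=0, hit=False, j=0
  tally=1, hit=False, j=1
  tally=3, hit=False, j=2
  tally=6, hit=False, j=3
  tally=10, hit=False, j=4
  tally=15, hit=False, j=5
  tally=21, hit=True, j=6

Final answer: 21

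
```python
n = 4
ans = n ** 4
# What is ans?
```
Trace:
  n=4
  n=4, ans=256

Final answer: 256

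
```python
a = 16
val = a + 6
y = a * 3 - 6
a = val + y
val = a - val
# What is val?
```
Trace:
  a=16
  a=16, val=22
  a=16, val=22, y=42
  a=64, val=22, y=42
  a=64, val=42, y=42

Final answer: 42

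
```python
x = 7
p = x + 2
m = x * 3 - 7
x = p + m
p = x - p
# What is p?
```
Trace:
  x=7
  x=7, p=9
  x=7, p=9, m=14
  x=23, p=9, m=14
  x=23, p=14, m=14

Final answer: 14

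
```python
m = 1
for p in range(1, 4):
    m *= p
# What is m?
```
Trace:
  m=1
  m=1, p=1
  m=2, p=2
  m=6, p=3

Final answer: 6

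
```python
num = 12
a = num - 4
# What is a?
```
Trace:
  num=12
  num=12, a=8

Final answer: 8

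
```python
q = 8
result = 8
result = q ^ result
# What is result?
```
Trace:
  q=8
  q=8, result=8
  q=8, result=0

Final answer: 0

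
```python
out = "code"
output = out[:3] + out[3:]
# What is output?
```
Trace:
  out='code'
  out='code', output='code'

Final answer: 'code'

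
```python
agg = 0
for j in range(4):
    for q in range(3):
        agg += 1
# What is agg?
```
Trace:
  agg=0
  agg=1, j=0, q=0
  agg=2, j=0, q=1
  agg=3, j=0, q=2
  agg=4, j=1, q=0
  agg=5, j=1, q=1
  agg=6, j=1, q=2
  agg=7, j=2, q=0
  agg=8, j=2, q=1
  agg=9, j=2, q=2
  agg=10, j=3, q=0
  agg=11, j=3, q=1
  agg=12, j=3, q=2

Final answer: 12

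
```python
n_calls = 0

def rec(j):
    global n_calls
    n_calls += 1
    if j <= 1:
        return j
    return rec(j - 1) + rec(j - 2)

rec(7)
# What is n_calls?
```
Call trace (a repeated sub-call is expanded the first time; later identical calls just restate its return value):
rec(j=7)
  rec(j=6)
    rec(j=5)
      rec(j=4)
        rec(j=3)
          rec(j=2)
            rec(j=1)
            -> return 1
            rec(j=0)
            -> return 0
          -> return 1
          rec(j=1)
          -> return 1
        -> return 2
        rec(j=2) -> return 1  (same call as traced above)
      -> return 3
      rec(j=3) -> return 2  (same call as traced above)
    -> return 5
    rec(j=4) -> return 3  (same call as traced above)
  -> return 8
  rec(j=5) -> return 5  (same call as traced above)
-> return 13

n_calls is incremented once per call, so count the calls in each subtree. Let C(j) = number of calls made by rec(j).
C(0) = C(1) = 1 (base case, no recursion); C(j) = 1 + C(j - 1) + C(j - 2) otherwise.
C(2) = 1 + C(1) + C(0) = 1 + 1 + 1 = 3
C(3) = 1 + C(2) + C(1) = 1 + 3 + 1 = 5
C(4) = 1 + C(3) + C(2) = 1 + 5 + 3 = 9
C(5) = 1 + C(4) + C(3) = 1 + 9 + 5 = 15
C(6) = 1 + C(5) + C(4) = 1 + 15 + 9 = 25
C(7) = 1 + C(6) + C(5) = 1 + 25 + 15 = 41
n_calls = C(7) = 41

Final answer: 41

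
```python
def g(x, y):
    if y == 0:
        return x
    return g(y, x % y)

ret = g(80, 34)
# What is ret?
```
Call trace:
g(x=80, y=34)
  g(x=34, y=12)
    g(x=12, y=10)
      g(x=10, y=2)
        g(x=2, y=0)
        -> return 2
      -> return 2
    -> return 2
  -> return 2
-> return 2

Final answer: 2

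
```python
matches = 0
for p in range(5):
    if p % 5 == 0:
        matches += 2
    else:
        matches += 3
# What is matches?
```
Trace:
  matches=0
  matches=2, p=0
  matches=5, p=1
  matches=8, p=2
  matches=11, p=3
  matches=14, p=4

Final answer: 14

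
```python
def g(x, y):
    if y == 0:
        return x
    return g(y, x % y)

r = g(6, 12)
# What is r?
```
Call trace:
g(x=6, y=12)
  g(x=12, y=6)
    g(x=6, y=0)
    -> return 6
  -> return 6
-> return 6

Final answer: 6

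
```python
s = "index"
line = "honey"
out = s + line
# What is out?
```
Trace:
  s='index'
  s='index', line='honey'
  s='index', line='honey', out='indexhoney'

Final answer: 'indexhoney'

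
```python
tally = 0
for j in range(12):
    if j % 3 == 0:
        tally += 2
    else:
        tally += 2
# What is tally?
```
Trace:
  tally=0
  tally=2, j=0
  tally=4, j=1
  tally=6, j=2
  tally=8, j=3
  tally=10, j=4
  tally=12, j=5
  tally=14, j=6
  tally=16, j=7
  tally=18, j=8
  tally=20, j=9
  tally=22, j=10
  tally=24, j=11

Final answer: 24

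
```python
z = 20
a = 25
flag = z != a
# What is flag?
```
Trace:
  z=20
  z=20, a=25
  z=20, a=25, flag=True

Final answer: True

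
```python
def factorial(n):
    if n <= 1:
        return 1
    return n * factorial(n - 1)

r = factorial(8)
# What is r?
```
Call trace:
factorial(n=8)
  factorial(n=7)
    factorial(n=6)
      factorial(n=5)
        factorial(n=4)
          factorial(n=3)
            factorial(n=2)
              factorial(n=1)
              -> return 1
            -> return 2
          -> return 6
        -> return 24
      -> return 120
    -> return 720
  -> return 5040
-> return 40320

Final answer: 40320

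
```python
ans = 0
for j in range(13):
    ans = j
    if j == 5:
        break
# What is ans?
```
Trace:
  ans=0
  ans=0, j=0
  ans=1, j=1
  ans=2, j=2
  ans=3, j=3
  ans=4, j=4
  ans=5, j=5

Final answer: 5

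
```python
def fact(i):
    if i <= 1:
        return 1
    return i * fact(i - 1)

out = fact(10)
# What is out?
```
Call trace:
fact(i=10)
  fact(i=9)
    fact(i=8)
      fact(i=7)
        fact(i=6)
          fact(i=5)
            fact(i=4)
              fact(i=3)
                fact(i=2)
                  fact(i=1)
                  -> return 1
                -> return 2
              -> return 6
            -> return 24
          -> return 120
        -> return 720
      -> return 5040
    -> return 40320
  -> return 362880
-> return 3628800

Final answer: 3628800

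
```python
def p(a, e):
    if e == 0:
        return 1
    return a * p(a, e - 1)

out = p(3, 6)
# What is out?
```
Call trace:
p(a=3, e=6)
  p(a=3, e=5)
    p(a=3, e=4)
      p(a=3, e=3)
        p(a=3, e=2)
          p(a=3, e=1)
            p(a=3, e=0)
            -> return 1
          -> return 3
        -> return 9
      -> return 27
    -> return 81
  -> return 243
-> return 729

Final answer: 729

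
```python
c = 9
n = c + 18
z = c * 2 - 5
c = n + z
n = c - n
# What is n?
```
Trace:
  c=9
  c=9, n=27
  c=9, n=27, z=13
  c=40, n=27, z=13
  c=40, n=13, z=13

Final answer: 13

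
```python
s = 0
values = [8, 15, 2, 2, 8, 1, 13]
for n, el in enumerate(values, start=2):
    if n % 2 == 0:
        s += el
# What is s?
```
Trace:
  s=0
  s=8, n=2, el=8
  s=8, n=3, el=15
  s=10, n=4, el=2
  s=10, n=5, el=2
  s=18, n=6, el=8
  s=18, n=7, el=1
  s=31, n=8, el=13

Final answer: 31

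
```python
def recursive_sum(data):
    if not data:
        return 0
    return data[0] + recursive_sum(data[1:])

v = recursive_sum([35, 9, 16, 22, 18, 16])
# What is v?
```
Call trace:
recursive_sum(data=[35, 9, 16, 22, 18, 16])
  recursive_sum(data=[9, 16, 22, 18, 16])
    recursive_sum(data=[16, 22, 18, 16])
      recursive_sum(data=[22, 18, 16])
        recursive_sum(data=[18, 16])
          recursive_sum(data=[16])
            recursive_sum(data=[])
            -> return 0
          -> return 16
        -> return 34
      -> return 56
    -> return 72
  -> return 81
-> return 116

Final answer: 116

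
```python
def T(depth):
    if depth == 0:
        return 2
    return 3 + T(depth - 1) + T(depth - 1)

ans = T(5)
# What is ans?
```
Call trace (a repeated sub-call is expanded the first time; later identical calls just restate its return value):
T(depth=5)
  T(depth=4)
    T(depth=3)
      T(depth=2)
        T(depth=1)
          T(depth=0)
          -> return 2
          T(depth=0)
          -> return 2
        -> return 7
        T(depth=1) -> return 7  (same call as traced above)
      -> return 17
      T(depth=2) -> return 17  (same call as traced above)
    -> return 37
    T(depth=3) -> return 37  (same call as traced above)
  -> return 77
  T(depth=4) -> return 77  (same call as traced above)
-> return 157

Final answer: 157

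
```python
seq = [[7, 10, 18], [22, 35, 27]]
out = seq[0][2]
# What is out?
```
Trace:
  seq=[[7, 10, 18], [22, 35, 27]]
  seq=[[7, 10, 18], [22, 35, 27]], out=18

Final answer: 18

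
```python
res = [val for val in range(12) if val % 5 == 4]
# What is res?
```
Trace:
  val=0
  val=1
  val=2
  val=3
  val=4
  val=5
  val=6
  val=7
  val=8
  val=9
  val=10
  val=11
  res=[4, 9]

Final answer: [4, 9]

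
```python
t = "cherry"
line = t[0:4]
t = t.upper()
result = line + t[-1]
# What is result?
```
Trace:
  t='cherry'
  t='cherry', line='cher'
  t='CHERRY', line='cher'
  t='CHERRY', line='cher', result='cherY'

Final answer: 'cherY'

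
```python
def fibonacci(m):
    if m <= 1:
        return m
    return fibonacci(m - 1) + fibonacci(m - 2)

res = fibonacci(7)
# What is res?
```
Call trace (a repeated sub-call is expanded the first time; later identical calls just restate its return value):
fibonacci(m=7)
  fibonacci(m=6)
    fibonacci(m=5)
      fibonacci(m=4)
        fibonacci(m=3)
          fibonacci(m=2)
            fibonacci(m=1)
            -> return 1
            fibonacci(m=0)
            -> return 0
          -> return 1
          fibonacci(m=1)
          -> return 1
        -> return 2
        fibonacci(m=2) -> return 1  (same call as traced above)
      -> return 3
      fibonacci(m=3) -> return 2  (same call as traced above)
    -> return 5
    fibonacci(m=4) -> return 3  (same call as traced above)
  -> return 8
  fibonacci(m=5) -> return 5  (same call as traced above)
-> return 13

Final answer: 13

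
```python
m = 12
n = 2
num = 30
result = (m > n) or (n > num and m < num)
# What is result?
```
Trace:
  m=12
  m=12, n=2
  m=12, n=2, num=30
  m=12, n=2, num=30, result=True

Final answer: True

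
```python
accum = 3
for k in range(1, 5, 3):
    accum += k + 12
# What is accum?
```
Trace:
  accum=3
  accum=16, k=1
  accum=32, k=4

Final answer: 32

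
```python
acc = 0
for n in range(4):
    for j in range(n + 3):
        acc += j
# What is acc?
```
Trace:
  acc=0
  acc=0, n=0, j=0
  acc=1, n=0, j=1
  acc=3, n=0, j=2
  acc=3, n=1, j=0
  acc=4, n=1, j=1
  acc=6, n=1, j=2
  acc=9, n=1, j=3
  acc=9, n=2, j=0
  acc=10, n=2, j=1
  acc=12, n=2, j=2
  acc=15, n=2, j=3
  acc=19, n=2, j=4
  acc=19, n=3, j=0
  acc=20, n=3, j=1
  acc=22, n=3, j=2
  acc=25, n=3, j=3
  acc=29, n=3, j=4
  acc=34, n=3, j=5

Final answer: 34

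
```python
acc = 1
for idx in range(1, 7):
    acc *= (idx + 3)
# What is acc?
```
Trace:
  acc=1
  acc=4, idx=1
  acc=20, idx=2
  acc=120, idx=3
  acc=840, idx=4
  acc=6720, idx=5
  acc=60480, idx=6

Final answer: 60480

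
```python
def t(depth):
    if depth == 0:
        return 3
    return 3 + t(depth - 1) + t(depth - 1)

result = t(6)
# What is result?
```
Call trace (a repeated sub-call is expanded the first time; later identical calls just restate its return value):
t(depth=6)
  t(depth=5)
    t(depth=4)
      t(depth=3)
        t(depth=2)
          t(depth=1)
            t(depth=0)
            -> return 3
            t(depth=0)
            -> return 3
          -> return 9
          t(depth=1) -> return 9  (same call as traced above)
        -> return 21
        t(depth=2) -> return 21  (same call as traced above)
      -> return 45
      t(depth=3) -> return 45  (same call as traced above)
    -> return 93
    t(depth=4) -> return 93  (same call as traced above)
  -> return 189
  t(depth=5) -> return 189  (same call as traced above)
-> return 381

Final answer: 381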